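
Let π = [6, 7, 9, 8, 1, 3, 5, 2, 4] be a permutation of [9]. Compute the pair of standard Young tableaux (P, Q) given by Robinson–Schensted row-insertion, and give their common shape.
P = [1, 2, 4] / [3, 5, 8] / [6, 7] / [9];  Q = [1, 2, 3] / [4, 6, 7] / [5, 9] / [8];  common shape = (3, 3, 2, 1)

Row-insert the values π_1, π_2, … into P one at a time, bumping the leftmost entry strictly greater than the inserted value down to the next row. The recording tableau Q records, in position (i, j), the step at which that cell was added to P.
  Insert 6 (step 1): P = [6];  Q = [1]
  Insert 7 (step 2): P = [6, 7];  Q = [1, 2]
  Insert 9 (step 3): P = [6, 7, 9];  Q = [1, 2, 3]
  Insert 8 (step 4): P = [6, 7, 8] / [9];  Q = [1, 2, 3] / [4]
  Insert 1 (step 5): P = [1, 7, 8] / [6] / [9];  Q = [1, 2, 3] / [4] / [5]
  Insert 3 (step 6): P = [1, 3, 8] / [6, 7] / [9];  Q = [1, 2, 3] / [4, 6] / [5]
  Insert 5 (step 7): P = [1, 3, 5] / [6, 7, 8] / [9];  Q = [1, 2, 3] / [4, 6, 7] / [5]
  Insert 2 (step 8): P = [1, 2, 5] / [3, 7, 8] / [6] / [9];  Q = [1, 2, 3] / [4, 6, 7] / [5] / [8]
  Insert 4 (step 9): P = [1, 2, 4] / [3, 5, 8] / [6, 7] / [9];  Q = [1, 2, 3] / [4, 6, 7] / [5, 9] / [8]
Final shape: (3, 3, 2, 1).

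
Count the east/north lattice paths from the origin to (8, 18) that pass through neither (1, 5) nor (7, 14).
Number of paths = 665905

Inclusion–exclusion. Total paths: C(26, 8) = 1562275. Through P₁: C(6, 1)·C(20, 7) = 465120. Through P₂: C(21, 7)·C(5, 1) = 581400. Since P₁ is strictly southwest of P₂, a monotone path through both must visit P₁ then P₂; paths through both = C(6, 1)·C(15, 6)·C(5, 1) = 150150. Avoid both = 1562275 − 465120 − 581400 + 150150 = 665905.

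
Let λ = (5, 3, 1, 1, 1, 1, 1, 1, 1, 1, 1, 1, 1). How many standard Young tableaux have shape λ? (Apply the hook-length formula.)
# SYT of shape (5, 3, 1, 1, 1, 1, 1, 1, 1, 1, 1, 1, 1) = 160056

Hook-length formula: f^λ = n! / Π hook(c), product over all cells c of the Young diagram. For λ = (5, 3, 1, 1, 1, 1, 1, 1, 1, 1, 1, 1, 1), n = 19 boxes. Hook lengths by row (left-to-right, top-to-bottom): [17, 5, 4, 2, 1]; [14, 2, 1]; [11]; [10]; [9]; [8]; [7]; [6]; [5]; [4]; [3]; [2]; [1]. Product of hooks = 760015872000. So f^λ = 19! / 760015872000 = 121645100408832000 / 760015872000 = 160056.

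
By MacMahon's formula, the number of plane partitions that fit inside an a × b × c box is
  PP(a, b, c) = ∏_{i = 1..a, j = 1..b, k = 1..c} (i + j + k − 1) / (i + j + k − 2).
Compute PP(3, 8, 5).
PP(3, 8, 5) = 61408347

Evaluate the triple product over i = 1..3, j = 1..8, k = 1..5. The factors are (2/1) · (3/2) · (4/3) · (5/4) · (6/5) · (3/2) · (4/3) · (5/4) · … (120 factors total). The numerators and denominators telescope so the product is an integer; carrying out the multiplication exactly gives PP(3, 8, 5) = 61408347.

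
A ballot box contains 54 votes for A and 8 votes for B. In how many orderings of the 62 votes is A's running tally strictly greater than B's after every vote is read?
Strict-lead orderings = 2508556985

Total orderings of the 62 votes with 54 for A: C(62, 54) = 3381098545. By the Bertrand ballot formula (Cycle Lemma / reflection principle), the number of orderings in which A is strictly ahead of B throughout is (p − q)/(p + q) · C(p + q, p) = (54 − 8)/(54 + 8) · 3381098545 = 2508556985.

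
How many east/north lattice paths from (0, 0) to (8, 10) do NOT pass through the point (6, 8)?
Number of paths = 25740

Total paths from (0, 0) to (8, 10): C(18, 8) = 43758. Paths through (6, 8): (paths (0, 0) → (6, 8)) × (paths (6, 8) → (8, 10)) = C(14, 6) · C(4, 2) = 3003 · 6 = 18018. Avoidance count = 43758 − 18018 = 25740.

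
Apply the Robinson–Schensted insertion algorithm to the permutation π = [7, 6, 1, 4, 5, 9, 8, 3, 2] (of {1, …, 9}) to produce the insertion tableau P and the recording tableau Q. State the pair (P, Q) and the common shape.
P = [1, 2, 5, 8] / [3, 9] / [4] / [6] / [7];  Q = [1, 4, 5, 6] / [2, 7] / [3] / [8] / [9];  common shape = (4, 2, 1, 1, 1)

Row-insert the values π_1, π_2, … into P one at a time, bumping the leftmost entry strictly greater than the inserted value down to the next row. The recording tableau Q records, in position (i, j), the step at which that cell was added to P.
  Insert 7 (step 1): P = [7];  Q = [1]
  Insert 6 (step 2): P = [6] / [7];  Q = [1] / [2]
  Insert 1 (step 3): P = [1] / [6] / [7];  Q = [1] / [2] / [3]
  Insert 4 (step 4): P = [1, 4] / [6] / [7];  Q = [1, 4] / [2] / [3]
  Insert 5 (step 5): P = [1, 4, 5] / [6] / [7];  Q = [1, 4, 5] / [2] / [3]
  Insert 9 (step 6): P = [1, 4, 5, 9] / [6] / [7];  Q = [1, 4, 5, 6] / [2] / [3]
  Insert 8 (step 7): P = [1, 4, 5, 8] / [6, 9] / [7];  Q = [1, 4, 5, 6] / [2, 7] / [3]
  Insert 3 (step 8): P = [1, 3, 5, 8] / [4, 9] / [6] / [7];  Q = [1, 4, 5, 6] / [2, 7] / [3] / [8]
  Insert 2 (step 9): P = [1, 2, 5, 8] / [3, 9] / [4] / [6] / [7];  Q = [1, 4, 5, 6] / [2, 7] / [3] / [8] / [9]
Final shape: (4, 2, 1, 1, 1).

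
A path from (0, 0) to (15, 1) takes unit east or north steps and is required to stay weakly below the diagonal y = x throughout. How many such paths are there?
Number of paths = 15

By the reflection principle (André's argument), the number of monotone paths to (15, 1) with n ≤ m that never go above y = x is C(16, 15) − C(16, 16) = 16 − 1 = 15.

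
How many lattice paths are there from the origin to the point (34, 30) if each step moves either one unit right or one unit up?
Number of paths = 1620288010530347424

A monotone lattice path from (0, 0) to (34, 30) consists of 34 east steps and 30 north steps in some order, so it is determined by which 34 of the 64 steps are east. The count is C(64, 34) = 1620288010530347424.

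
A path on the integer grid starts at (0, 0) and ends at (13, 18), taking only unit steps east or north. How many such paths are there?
Number of paths = 206253075

A monotone lattice path from (0, 0) to (13, 18) consists of 13 east steps and 18 north steps in some order, so it is determined by which 13 of the 31 steps are east. The count is C(31, 13) = 206253075.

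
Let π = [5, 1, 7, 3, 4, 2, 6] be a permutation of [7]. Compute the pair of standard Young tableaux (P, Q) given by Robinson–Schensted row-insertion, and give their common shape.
P = [1, 2, 4, 6] / [3, 7] / [5];  Q = [1, 3, 5, 7] / [2, 4] / [6];  common shape = (4, 2, 1)

Row-insert the values π_1, π_2, … into P one at a time, bumping the leftmost entry strictly greater than the inserted value down to the next row. The recording tableau Q records, in position (i, j), the step at which that cell was added to P.
  Insert 5 (step 1): P = [5];  Q = [1]
  Insert 1 (step 2): P = [1] / [5];  Q = [1] / [2]
  Insert 7 (step 3): P = [1, 7] / [5];  Q = [1, 3] / [2]
  Insert 3 (step 4): P = [1, 3] / [5, 7];  Q = [1, 3] / [2, 4]
  Insert 4 (step 5): P = [1, 3, 4] / [5, 7];  Q = [1, 3, 5] / [2, 4]
  Insert 2 (step 6): P = [1, 2, 4] / [3, 7] / [5];  Q = [1, 3, 5] / [2, 4] / [6]
  Insert 6 (step 7): P = [1, 2, 4, 6] / [3, 7] / [5];  Q = [1, 3, 5, 7] / [2, 4] / [6]
Final shape: (4, 2, 1).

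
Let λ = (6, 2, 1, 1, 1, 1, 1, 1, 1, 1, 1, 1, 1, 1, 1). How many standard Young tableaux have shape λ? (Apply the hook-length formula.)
# SYT of shape (6, 2, 1, 1, 1, 1, 1, 1, 1, 1, 1, 1, 1, 1, 1) = 189924

Hook-length formula: f^λ = n! / Π hook(c), product over all cells c of the Young diagram. For λ = (6, 2, 1, 1, 1, 1, 1, 1, 1, 1, 1, 1, 1, 1, 1), n = 21 boxes. Hook lengths by row (left-to-right, top-to-bottom): [20, 6, 4, 3, 2, 1]; [15, 1]; [13]; [12]; [11]; [10]; [9]; [8]; [7]; [6]; [5]; [4]; [3]; [2]; [1]. Product of hooks = 269007298560000. So f^λ = 21! / 269007298560000 = 51090942171709440000 / 269007298560000 = 189924.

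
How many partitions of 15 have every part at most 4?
p(15, parts ≤ 4) = 54

Partitions of 15 with all parts ≤ 4: 4+4+4+3, 4+4+4+2+1, 4+4+4+1+1+1, 4+4+3+3+1, 4+4+3+2+2, 4+4+3+2+1+1, 4+4+3+1+1+1+1, 4+4+2+2+2+1, 4+4+2+2+1+1+1, 4+4+2+1+1+1+1+1, 4+4+1+1+1+1+1+1+1, 4+3+3+3+2, 4+3+3+3+1+1, 4+3+3+2+2+1, 4+3+3+2+1+1+1, 4+3+3+1+1+1+1+1, 4+3+2+2+2+2, 4+3+2+2+2+1+1, 4+3+2+2+1+1+1+1, 4+3+2+1+1+1+1+1+1, 4+3+1+1+1+1+1+1+1+1, 4+2+2+2+2+2+1, 4+2+2+2+2+1+1+1, 4+2+2+2+1+1+1+1+1, 4+2+2+1+1+1+1+1+1+1, 4+2+1+1+1+1+1+1+1+1+1, 4+1+1+1+1+1+1+1+1+1+1+1, 3+3+3+3+3, 3+3+3+3+2+1, 3+3+3+3+1+1+1, … (54 total). Count = 54.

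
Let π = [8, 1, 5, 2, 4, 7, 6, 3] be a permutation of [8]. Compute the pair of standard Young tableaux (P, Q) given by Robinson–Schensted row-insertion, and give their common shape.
P = [1, 2, 3, 6] / [4, 7] / [5] / [8];  Q = [1, 3, 5, 6] / [2, 7] / [4] / [8];  common shape = (4, 2, 1, 1)

Row-insert the values π_1, π_2, … into P one at a time, bumping the leftmost entry strictly greater than the inserted value down to the next row. The recording tableau Q records, in position (i, j), the step at which that cell was added to P.
  Insert 8 (step 1): P = [8];  Q = [1]
  Insert 1 (step 2): P = [1] / [8];  Q = [1] / [2]
  Insert 5 (step 3): P = [1, 5] / [8];  Q = [1, 3] / [2]
  Insert 2 (step 4): P = [1, 2] / [5] / [8];  Q = [1, 3] / [2] / [4]
  Insert 4 (step 5): P = [1, 2, 4] / [5] / [8];  Q = [1, 3, 5] / [2] / [4]
  Insert 7 (step 6): P = [1, 2, 4, 7] / [5] / [8];  Q = [1, 3, 5, 6] / [2] / [4]
  Insert 6 (step 7): P = [1, 2, 4, 6] / [5, 7] / [8];  Q = [1, 3, 5, 6] / [2, 7] / [4]
  Insert 3 (step 8): P = [1, 2, 3, 6] / [4, 7] / [5] / [8];  Q = [1, 3, 5, 6] / [2, 7] / [4] / [8]
Final shape: (4, 2, 1, 1).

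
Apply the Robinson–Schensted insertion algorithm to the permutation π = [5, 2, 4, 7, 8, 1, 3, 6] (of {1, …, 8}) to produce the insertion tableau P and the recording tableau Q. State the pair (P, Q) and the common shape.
P = [1, 3, 6, 8] / [2, 4, 7] / [5];  Q = [1, 3, 4, 5] / [2, 7, 8] / [6];  common shape = (4, 3, 1)

Row-insert the values π_1, π_2, … into P one at a time, bumping the leftmost entry strictly greater than the inserted value down to the next row. The recording tableau Q records, in position (i, j), the step at which that cell was added to P.
  Insert 5 (step 1): P = [5];  Q = [1]
  Insert 2 (step 2): P = [2] / [5];  Q = [1] / [2]
  Insert 4 (step 3): P = [2, 4] / [5];  Q = [1, 3] / [2]
  Insert 7 (step 4): P = [2, 4, 7] / [5];  Q = [1, 3, 4] / [2]
  Insert 8 (step 5): P = [2, 4, 7, 8] / [5];  Q = [1, 3, 4, 5] / [2]
  Insert 1 (step 6): P = [1, 4, 7, 8] / [2] / [5];  Q = [1, 3, 4, 5] / [2] / [6]
  Insert 3 (step 7): P = [1, 3, 7, 8] / [2, 4] / [5];  Q = [1, 3, 4, 5] / [2, 7] / [6]
  Insert 6 (step 8): P = [1, 3, 6, 8] / [2, 4, 7] / [5];  Q = [1, 3, 4, 5] / [2, 7, 8] / [6]
Final shape: (4, 3, 1).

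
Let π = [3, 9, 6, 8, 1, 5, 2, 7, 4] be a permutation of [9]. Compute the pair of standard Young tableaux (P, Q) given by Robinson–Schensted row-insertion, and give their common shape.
P = [1, 2, 4] / [3, 5, 7] / [6, 8] / [9];  Q = [1, 2, 4] / [3, 6, 8] / [5, 9] / [7];  common shape = (3, 3, 2, 1)

Row-insert the values π_1, π_2, … into P one at a time, bumping the leftmost entry strictly greater than the inserted value down to the next row. The recording tableau Q records, in position (i, j), the step at which that cell was added to P.
  Insert 3 (step 1): P = [3];  Q = [1]
  Insert 9 (step 2): P = [3, 9];  Q = [1, 2]
  Insert 6 (step 3): P = [3, 6] / [9];  Q = [1, 2] / [3]
  Insert 8 (step 4): P = [3, 6, 8] / [9];  Q = [1, 2, 4] / [3]
  Insert 1 (step 5): P = [1, 6, 8] / [3] / [9];  Q = [1, 2, 4] / [3] / [5]
  Insert 5 (step 6): P = [1, 5, 8] / [3, 6] / [9];  Q = [1, 2, 4] / [3, 6] / [5]
  Insert 2 (step 7): P = [1, 2, 8] / [3, 5] / [6] / [9];  Q = [1, 2, 4] / [3, 6] / [5] / [7]
  Insert 7 (step 8): P = [1, 2, 7] / [3, 5, 8] / [6] / [9];  Q = [1, 2, 4] / [3, 6, 8] / [5] / [7]
  Insert 4 (step 9): P = [1, 2, 4] / [3, 5, 7] / [6, 8] / [9];  Q = [1, 2, 4] / [3, 6, 8] / [5, 9] / [7]
Final shape: (3, 3, 2, 1).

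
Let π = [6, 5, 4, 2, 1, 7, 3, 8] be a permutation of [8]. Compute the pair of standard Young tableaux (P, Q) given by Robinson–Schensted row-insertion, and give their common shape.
P = [1, 3, 8] / [2, 7] / [4] / [5] / [6];  Q = [1, 6, 8] / [2, 7] / [3] / [4] / [5];  common shape = (3, 2, 1, 1, 1)

Row-insert the values π_1, π_2, … into P one at a time, bumping the leftmost entry strictly greater than the inserted value down to the next row. The recording tableau Q records, in position (i, j), the step at which that cell was added to P.
  Insert 6 (step 1): P = [6];  Q = [1]
  Insert 5 (step 2): P = [5] / [6];  Q = [1] / [2]
  Insert 4 (step 3): P = [4] / [5] / [6];  Q = [1] / [2] / [3]
  Insert 2 (step 4): P = [2] / [4] / [5] / [6];  Q = [1] / [2] / [3] / [4]
  Insert 1 (step 5): P = [1] / [2] / [4] / [5] / [6];  Q = [1] / [2] / [3] / [4] / [5]
  Insert 7 (step 6): P = [1, 7] / [2] / [4] / [5] / [6];  Q = [1, 6] / [2] / [3] / [4] / [5]
  Insert 3 (step 7): P = [1, 3] / [2, 7] / [4] / [5] / [6];  Q = [1, 6] / [2, 7] / [3] / [4] / [5]
  Insert 8 (step 8): P = [1, 3, 8] / [2, 7] / [4] / [5] / [6];  Q = [1, 6, 8] / [2, 7] / [3] / [4] / [5]
Final shape: (3, 2, 1, 1, 1).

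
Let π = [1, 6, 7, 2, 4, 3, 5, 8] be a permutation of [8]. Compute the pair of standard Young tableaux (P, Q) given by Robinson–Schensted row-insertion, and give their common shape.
P = [1, 2, 3, 5, 8] / [4, 7] / [6];  Q = [1, 2, 3, 7, 8] / [4, 5] / [6];  common shape = (5, 2, 1)

Row-insert the values π_1, π_2, … into P one at a time, bumping the leftmost entry strictly greater than the inserted value down to the next row. The recording tableau Q records, in position (i, j), the step at which that cell was added to P.
  Insert 1 (step 1): P = [1];  Q = [1]
  Insert 6 (step 2): P = [1, 6];  Q = [1, 2]
  Insert 7 (step 3): P = [1, 6, 7];  Q = [1, 2, 3]
  Insert 2 (step 4): P = [1, 2, 7] / [6];  Q = [1, 2, 3] / [4]
  Insert 4 (step 5): P = [1, 2, 4] / [6, 7];  Q = [1, 2, 3] / [4, 5]
  Insert 3 (step 6): P = [1, 2, 3] / [4, 7] / [6];  Q = [1, 2, 3] / [4, 5] / [6]
  Insert 5 (step 7): P = [1, 2, 3, 5] / [4, 7] / [6];  Q = [1, 2, 3, 7] / [4, 5] / [6]
  Insert 8 (step 8): P = [1, 2, 3, 5, 8] / [4, 7] / [6];  Q = [1, 2, 3, 7, 8] / [4, 5] / [6]
Final shape: (5, 2, 1).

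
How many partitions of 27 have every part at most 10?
p(27, parts ≤ 10) = 2112

Use the recurrence p(n, m) = p(n, m−1) + p(n−m, m): either the largest part is < m (count p(n, m−1)) or the largest part is exactly m (remove one copy of m, count p(n−m, m)). With p(0, ·) = 1 this gives p(27, parts ≤ 10) = 2112. (By conjugating Young diagrams, this also counts partitions of 27 into at most 10 parts.)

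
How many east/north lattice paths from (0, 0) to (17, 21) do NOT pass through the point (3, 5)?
Number of paths = 20637473580

Total paths from (0, 0) to (17, 21): C(38, 17) = 28781143380. Paths through (3, 5): (paths (0, 0) → (3, 5)) × (paths (3, 5) → (17, 21)) = C(8, 3) · C(30, 14) = 56 · 145422675 = 8143669800. Avoidance count = 28781143380 − 8143669800 = 20637473580.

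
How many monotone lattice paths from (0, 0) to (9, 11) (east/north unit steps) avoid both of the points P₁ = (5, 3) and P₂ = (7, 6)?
Number of paths = 115964

Inclusion–exclusion. Total paths: C(20, 9) = 167960. Through P₁: C(8, 5)·C(12, 4) = 27720. Through P₂: C(13, 7)·C(7, 2) = 36036. Since P₁ is strictly southwest of P₂, a monotone path through both must visit P₁ then P₂; paths through both = C(8, 5)·C(5, 2)·C(7, 2) = 11760. Avoid both = 167960 − 27720 − 36036 + 11760 = 115964.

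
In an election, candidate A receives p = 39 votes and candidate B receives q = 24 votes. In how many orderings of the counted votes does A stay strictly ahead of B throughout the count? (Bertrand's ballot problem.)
Strict-lead orderings = 37298974028224125

Total orderings of the 63 votes with 39 for A: C(63, 39) = 156655690918541325. By the Bertrand ballot formula (Cycle Lemma / reflection principle), the number of orderings in which A is strictly ahead of B throughout is (p − q)/(p + q) · C(p + q, p) = (39 − 24)/(39 + 24) · 156655690918541325 = 37298974028224125.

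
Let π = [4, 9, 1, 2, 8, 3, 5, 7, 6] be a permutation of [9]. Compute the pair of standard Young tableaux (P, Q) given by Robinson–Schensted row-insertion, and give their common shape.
P = [1, 2, 3, 5, 6] / [4, 7] / [8] / [9];  Q = [1, 2, 5, 7, 8] / [3, 4] / [6] / [9];  common shape = (5, 2, 1, 1)

Row-insert the values π_1, π_2, … into P one at a time, bumping the leftmost entry strictly greater than the inserted value down to the next row. The recording tableau Q records, in position (i, j), the step at which that cell was added to P.
  Insert 4 (step 1): P = [4];  Q = [1]
  Insert 9 (step 2): P = [4, 9];  Q = [1, 2]
  Insert 1 (step 3): P = [1, 9] / [4];  Q = [1, 2] / [3]
  Insert 2 (step 4): P = [1, 2] / [4, 9];  Q = [1, 2] / [3, 4]
  Insert 8 (step 5): P = [1, 2, 8] / [4, 9];  Q = [1, 2, 5] / [3, 4]
  Insert 3 (step 6): P = [1, 2, 3] / [4, 8] / [9];  Q = [1, 2, 5] / [3, 4] / [6]
  Insert 5 (step 7): P = [1, 2, 3, 5] / [4, 8] / [9];  Q = [1, 2, 5, 7] / [3, 4] / [6]
  Insert 7 (step 8): P = [1, 2, 3, 5, 7] / [4, 8] / [9];  Q = [1, 2, 5, 7, 8] / [3, 4] / [6]
  Insert 6 (step 9): P = [1, 2, 3, 5, 6] / [4, 7] / [8] / [9];  Q = [1, 2, 5, 7, 8] / [3, 4] / [6] / [9]
Final shape: (5, 2, 1, 1).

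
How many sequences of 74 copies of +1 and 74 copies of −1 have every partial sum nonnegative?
C_74 = 311496878311103321137536291518809134027240

These ballot sequences are counted by the Catalan number C_n = (1/(n + 1)) · C(2n, n). For n = 74: C_74 = (1/75) · C(148, 74) = 23362265873332749085315221863910685052043000/75 = 311496878311103321137536291518809134027240.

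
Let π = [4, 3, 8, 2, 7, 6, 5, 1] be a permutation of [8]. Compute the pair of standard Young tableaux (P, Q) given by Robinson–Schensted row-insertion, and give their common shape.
P = [1, 5] / [2, 6] / [3, 7] / [4] / [8];  Q = [1, 3] / [2, 5] / [4, 6] / [7] / [8];  common shape = (2, 2, 2, 1, 1)

Row-insert the values π_1, π_2, … into P one at a time, bumping the leftmost entry strictly greater than the inserted value down to the next row. The recording tableau Q records, in position (i, j), the step at which that cell was added to P.
  Insert 4 (step 1): P = [4];  Q = [1]
  Insert 3 (step 2): P = [3] / [4];  Q = [1] / [2]
  Insert 8 (step 3): P = [3, 8] / [4];  Q = [1, 3] / [2]
  Insert 2 (step 4): P = [2, 8] / [3] / [4];  Q = [1, 3] / [2] / [4]
  Insert 7 (step 5): P = [2, 7] / [3, 8] / [4];  Q = [1, 3] / [2, 5] / [4]
  Insert 6 (step 6): P = [2, 6] / [3, 7] / [4, 8];  Q = [1, 3] / [2, 5] / [4, 6]
  Insert 5 (step 7): P = [2, 5] / [3, 6] / [4, 7] / [8];  Q = [1, 3] / [2, 5] / [4, 6] / [7]
  Insert 1 (step 8): P = [1, 5] / [2, 6] / [3, 7] / [4] / [8];  Q = [1, 3] / [2, 5] / [4, 6] / [7] / [8]
Final shape: (2, 2, 2, 1, 1).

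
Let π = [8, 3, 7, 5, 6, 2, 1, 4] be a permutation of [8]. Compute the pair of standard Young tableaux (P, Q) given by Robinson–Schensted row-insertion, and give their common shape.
P = [1, 4, 6] / [2, 5] / [3] / [7] / [8];  Q = [1, 3, 5] / [2, 8] / [4] / [6] / [7];  common shape = (3, 2, 1, 1, 1)

Row-insert the values π_1, π_2, … into P one at a time, bumping the leftmost entry strictly greater than the inserted value down to the next row. The recording tableau Q records, in position (i, j), the step at which that cell was added to P.
  Insert 8 (step 1): P = [8];  Q = [1]
  Insert 3 (step 2): P = [3] / [8];  Q = [1] / [2]
  Insert 7 (step 3): P = [3, 7] / [8];  Q = [1, 3] / [2]
  Insert 5 (step 4): P = [3, 5] / [7] / [8];  Q = [1, 3] / [2] / [4]
  Insert 6 (step 5): P = [3, 5, 6] / [7] / [8];  Q = [1, 3, 5] / [2] / [4]
  Insert 2 (step 6): P = [2, 5, 6] / [3] / [7] / [8];  Q = [1, 3, 5] / [2] / [4] / [6]
  Insert 1 (step 7): P = [1, 5, 6] / [2] / [3] / [7] / [8];  Q = [1, 3, 5] / [2] / [4] / [6] / [7]
  Insert 4 (step 8): P = [1, 4, 6] / [2, 5] / [3] / [7] / [8];  Q = [1, 3, 5] / [2, 8] / [4] / [6] / [7]
Final shape: (3, 2, 1, 1, 1).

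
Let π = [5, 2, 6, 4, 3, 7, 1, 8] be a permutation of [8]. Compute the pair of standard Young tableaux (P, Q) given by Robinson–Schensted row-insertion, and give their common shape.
P = [1, 3, 7, 8] / [2, 6] / [4] / [5];  Q = [1, 3, 6, 8] / [2, 4] / [5] / [7];  common shape = (4, 2, 1, 1)

Row-insert the values π_1, π_2, … into P one at a time, bumping the leftmost entry strictly greater than the inserted value down to the next row. The recording tableau Q records, in position (i, j), the step at which that cell was added to P.
  Insert 5 (step 1): P = [5];  Q = [1]
  Insert 2 (step 2): P = [2] / [5];  Q = [1] / [2]
  Insert 6 (step 3): P = [2, 6] / [5];  Q = [1, 3] / [2]
  Insert 4 (step 4): P = [2, 4] / [5, 6];  Q = [1, 3] / [2, 4]
  Insert 3 (step 5): P = [2, 3] / [4, 6] / [5];  Q = [1, 3] / [2, 4] / [5]
  Insert 7 (step 6): P = [2, 3, 7] / [4, 6] / [5];  Q = [1, 3, 6] / [2, 4] / [5]
  Insert 1 (step 7): P = [1, 3, 7] / [2, 6] / [4] / [5];  Q = [1, 3, 6] / [2, 4] / [5] / [7]
  Insert 8 (step 8): P = [1, 3, 7, 8] / [2, 6] / [4] / [5];  Q = [1, 3, 6, 8] / [2, 4] / [5] / [7]
Final shape: (4, 2, 1, 1).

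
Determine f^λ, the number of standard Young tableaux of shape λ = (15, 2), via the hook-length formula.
# SYT of shape (15, 2) = 119

Hook-length formula: f^λ = n! / Π hook(c), product over all cells c of the Young diagram. For λ = (15, 2), n = 17 boxes. Hook lengths by row (left-to-right, top-to-bottom): [16, 15, 13, 12, 11, 10, 9, 8, 7, 6, 5, 4, 3, 2, 1]; [2, 1]. Product of hooks = 2988969984000. So f^λ = 17! / 2988969984000 = 355687428096000 / 2988969984000 = 119.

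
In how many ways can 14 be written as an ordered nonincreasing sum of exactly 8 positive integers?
p(14, 8 parts) = 11

Partitions of n into exactly k parts ↔ partitions of n − k into at most k parts (subtract 1 from each part). For n = 14, k = 8, the partitions are: 7+1+1+1+1+1+1+1, 6+2+1+1+1+1+1+1, 5+3+1+1+1+1+1+1, 5+2+2+1+1+1+1+1, 4+4+1+1+1+1+1+1, 4+3+2+1+1+1+1+1, 4+2+2+2+1+1+1+1, 3+3+3+1+1+1+1+1, 3+3+2+2+1+1+1+1, 3+2+2+2+2+1+1+1, 2+2+2+2+2+2+1+1. Count = 11.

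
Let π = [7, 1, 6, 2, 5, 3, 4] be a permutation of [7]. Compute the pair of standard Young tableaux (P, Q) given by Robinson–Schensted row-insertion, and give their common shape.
P = [1, 2, 3, 4] / [5] / [6] / [7];  Q = [1, 3, 5, 7] / [2] / [4] / [6];  common shape = (4, 1, 1, 1)

Row-insert the values π_1, π_2, … into P one at a time, bumping the leftmost entry strictly greater than the inserted value down to the next row. The recording tableau Q records, in position (i, j), the step at which that cell was added to P.
  Insert 7 (step 1): P = [7];  Q = [1]
  Insert 1 (step 2): P = [1] / [7];  Q = [1] / [2]
  Insert 6 (step 3): P = [1, 6] / [7];  Q = [1, 3] / [2]
  Insert 2 (step 4): P = [1, 2] / [6] / [7];  Q = [1, 3] / [2] / [4]
  Insert 5 (step 5): P = [1, 2, 5] / [6] / [7];  Q = [1, 3, 5] / [2] / [4]
  Insert 3 (step 6): P = [1, 2, 3] / [5] / [6] / [7];  Q = [1, 3, 5] / [2] / [4] / [6]
  Insert 4 (step 7): P = [1, 2, 3, 4] / [5] / [6] / [7];  Q = [1, 3, 5, 7] / [2] / [4] / [6]
Final shape: (4, 1, 1, 1).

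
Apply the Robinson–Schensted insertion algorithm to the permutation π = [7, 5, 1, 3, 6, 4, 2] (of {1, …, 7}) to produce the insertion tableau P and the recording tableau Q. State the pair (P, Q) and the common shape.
P = [1, 2, 4] / [3, 6] / [5] / [7];  Q = [1, 4, 5] / [2, 6] / [3] / [7];  common shape = (3, 2, 1, 1)

Row-insert the values π_1, π_2, … into P one at a time, bumping the leftmost entry strictly greater than the inserted value down to the next row. The recording tableau Q records, in position (i, j), the step at which that cell was added to P.
  Insert 7 (step 1): P = [7];  Q = [1]
  Insert 5 (step 2): P = [5] / [7];  Q = [1] / [2]
  Insert 1 (step 3): P = [1] / [5] / [7];  Q = [1] / [2] / [3]
  Insert 3 (step 4): P = [1, 3] / [5] / [7];  Q = [1, 4] / [2] / [3]
  Insert 6 (step 5): P = [1, 3, 6] / [5] / [7];  Q = [1, 4, 5] / [2] / [3]
  Insert 4 (step 6): P = [1, 3, 4] / [5, 6] / [7];  Q = [1, 4, 5] / [2, 6] / [3]
  Insert 2 (step 7): P = [1, 2, 4] / [3, 6] / [5] / [7];  Q = [1, 4, 5] / [2, 6] / [3] / [7]
Final shape: (3, 2, 1, 1).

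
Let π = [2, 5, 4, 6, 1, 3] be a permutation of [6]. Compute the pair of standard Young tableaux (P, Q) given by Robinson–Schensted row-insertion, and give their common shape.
P = [1, 3, 6] / [2, 4] / [5];  Q = [1, 2, 4] / [3, 6] / [5];  common shape = (3, 2, 1)

Row-insert the values π_1, π_2, … into P one at a time, bumping the leftmost entry strictly greater than the inserted value down to the next row. The recording tableau Q records, in position (i, j), the step at which that cell was added to P.
  Insert 2 (step 1): P = [2];  Q = [1]
  Insert 5 (step 2): P = [2, 5];  Q = [1, 2]
  Insert 4 (step 3): P = [2, 4] / [5];  Q = [1, 2] / [3]
  Insert 6 (step 4): P = [2, 4, 6] / [5];  Q = [1, 2, 4] / [3]
  Insert 1 (step 5): P = [1, 4, 6] / [2] / [5];  Q = [1, 2, 4] / [3] / [5]
  Insert 3 (step 6): P = [1, 3, 6] / [2, 4] / [5];  Q = [1, 2, 4] / [3, 6] / [5]
Final shape: (3, 2, 1).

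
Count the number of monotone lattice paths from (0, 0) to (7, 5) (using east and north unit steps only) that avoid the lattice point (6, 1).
Number of paths = 757

Total paths from (0, 0) to (7, 5): C(12, 7) = 792. Paths through (6, 1): (paths (0, 0) → (6, 1)) × (paths (6, 1) → (7, 5)) = C(7, 6) · C(5, 1) = 7 · 5 = 35. Avoidance count = 792 − 35 = 757.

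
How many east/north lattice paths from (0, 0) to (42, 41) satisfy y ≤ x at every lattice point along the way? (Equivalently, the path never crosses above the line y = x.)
Number of paths = 39044429911904443959240

By the reflection principle (André's argument), the number of monotone paths to (42, 41) with n ≤ m that never go above y = x is C(83, 42) − C(83, 43) = 839455243105945545123660 − 800410813194041101164420 = 39044429911904443959240.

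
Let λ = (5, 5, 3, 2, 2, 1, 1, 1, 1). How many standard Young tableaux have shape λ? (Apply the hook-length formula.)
# SYT of shape (5, 5, 3, 2, 2, 1, 1, 1, 1) = 335758500

Hook-length formula: f^λ = n! / Π hook(c), product over all cells c of the Young diagram. For λ = (5, 5, 3, 2, 2, 1, 1, 1, 1), n = 21 boxes. Hook lengths by row (left-to-right, top-to-bottom): [13, 8, 5, 3, 2]; [12, 7, 4, 2, 1]; [9, 4, 1]; [7, 2]; [6, 1]; [4]; [3]; [2]; [1]. Product of hooks = 152165744640. So f^λ = 21! / 152165744640 = 51090942171709440000 / 152165744640 = 335758500.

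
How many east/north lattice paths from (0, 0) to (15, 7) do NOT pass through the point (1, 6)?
Number of paths = 170439

Total paths from (0, 0) to (15, 7): C(22, 15) = 170544. Paths through (1, 6): (paths (0, 0) → (1, 6)) × (paths (1, 6) → (15, 7)) = C(7, 1) · C(15, 14) = 7 · 15 = 105. Avoidance count = 170544 − 105 = 170439.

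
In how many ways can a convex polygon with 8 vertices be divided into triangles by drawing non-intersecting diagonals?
C_6 = 132

These polygon triangulations are counted by the Catalan number C_n = (1/(n + 1)) · C(2n, n). For n = 6: C_6 = (1/7) · C(12, 6) = 924/7 = 132.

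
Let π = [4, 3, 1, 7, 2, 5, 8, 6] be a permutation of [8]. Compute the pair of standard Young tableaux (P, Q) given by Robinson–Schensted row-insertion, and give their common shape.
P = [1, 2, 5, 6] / [3, 7, 8] / [4];  Q = [1, 4, 6, 7] / [2, 5, 8] / [3];  common shape = (4, 3, 1)

Row-insert the values π_1, π_2, … into P one at a time, bumping the leftmost entry strictly greater than the inserted value down to the next row. The recording tableau Q records, in position (i, j), the step at which that cell was added to P.
  Insert 4 (step 1): P = [4];  Q = [1]
  Insert 3 (step 2): P = [3] / [4];  Q = [1] / [2]
  Insert 1 (step 3): P = [1] / [3] / [4];  Q = [1] / [2] / [3]
  Insert 7 (step 4): P = [1, 7] / [3] / [4];  Q = [1, 4] / [2] / [3]
  Insert 2 (step 5): P = [1, 2] / [3, 7] / [4];  Q = [1, 4] / [2, 5] / [3]
  Insert 5 (step 6): P = [1, 2, 5] / [3, 7] / [4];  Q = [1, 4, 6] / [2, 5] / [3]
  Insert 8 (step 7): P = [1, 2, 5, 8] / [3, 7] / [4];  Q = [1, 4, 6, 7] / [2, 5] / [3]
  Insert 6 (step 8): P = [1, 2, 5, 6] / [3, 7, 8] / [4];  Q = [1, 4, 6, 7] / [2, 5, 8] / [3]
Final shape: (4, 3, 1).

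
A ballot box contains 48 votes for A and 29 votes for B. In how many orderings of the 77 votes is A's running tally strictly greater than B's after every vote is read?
Strict-lead orderings = 326385840027712089100

Total orderings of the 77 votes with 48 for A: C(77, 48) = 1322721562217570045300. By the Bertrand ballot formula (Cycle Lemma / reflection principle), the number of orderings in which A is strictly ahead of B throughout is (p − q)/(p + q) · C(p + q, p) = (48 − 29)/(48 + 29) · 1322721562217570045300 = 326385840027712089100.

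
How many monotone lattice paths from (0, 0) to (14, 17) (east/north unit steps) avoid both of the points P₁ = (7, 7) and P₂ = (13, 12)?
Number of paths = 176748693

Inclusion–exclusion. Total paths: C(31, 14) = 265182525. Through P₁: C(14, 7)·C(17, 7) = 66745536. Through P₂: C(25, 13)·C(6, 1) = 31201800. Since P₁ is strictly southwest of P₂, a monotone path through both must visit P₁ then P₂; paths through both = C(14, 7)·C(11, 6)·C(6, 1) = 9513504. Avoid both = 265182525 − 66745536 − 31201800 + 9513504 = 176748693.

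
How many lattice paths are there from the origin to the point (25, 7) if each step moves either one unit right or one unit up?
Number of paths = 3365856

A monotone lattice path from (0, 0) to (25, 7) consists of 25 east steps and 7 north steps in some order, so it is determined by which 25 of the 32 steps are east. The count is C(32, 25) = 3365856.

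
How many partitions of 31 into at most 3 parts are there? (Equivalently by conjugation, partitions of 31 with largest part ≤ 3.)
p(31, parts ≤ 3) = 96

Use the recurrence p(n, m) = p(n, m−1) + p(n−m, m): either the largest part is < m (count p(n, m−1)) or the largest part is exactly m (remove one copy of m, count p(n−m, m)). With p(0, ·) = 1 this gives p(31, parts ≤ 3) = 96. (By conjugating Young diagrams, this also counts partitions of 31 into at most 3 parts.)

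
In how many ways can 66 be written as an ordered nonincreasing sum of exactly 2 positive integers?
p(66, 2 parts) = 33

Partitions of n into exactly k parts are in bijection with partitions of n − k into at most k parts (subtract 1 from each part). So p(66, exactly 2) = p(64, parts ≤ 2). Computing via the recurrence p(m, j) = p(m, j−1) + p(m−j, j) gives 33.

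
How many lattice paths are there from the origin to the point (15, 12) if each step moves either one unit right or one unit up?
Number of paths = 17383860

A monotone lattice path from (0, 0) to (15, 12) consists of 15 east steps and 12 north steps in some order, so it is determined by which 15 of the 27 steps are east. The count is C(27, 15) = 17383860.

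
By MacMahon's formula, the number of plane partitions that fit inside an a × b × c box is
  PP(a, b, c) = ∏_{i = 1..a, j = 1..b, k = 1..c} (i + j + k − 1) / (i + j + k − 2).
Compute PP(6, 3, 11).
PP(6, 3, 11) = 31803696288

Evaluate the triple product over i = 1..6, j = 1..3, k = 1..11. The factors are (2/1) · (3/2) · (4/3) · (5/4) · (6/5) · (7/6) · (8/7) · (9/8) · … (198 factors total). The numerators and denominators telescope so the product is an integer; carrying out the multiplication exactly gives PP(6, 3, 11) = 31803696288.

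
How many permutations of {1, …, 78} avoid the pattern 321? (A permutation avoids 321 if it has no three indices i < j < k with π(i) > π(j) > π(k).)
C_78 = 73745243611532458459690151854647329239335600

These 321-avoiding permutations are counted by the Catalan number C_n = (1/(n + 1)) · C(2n, n). For n = 78: C_78 = (1/79) · C(156, 78) = 5825874245311064218315521996517139009907512400/79 = 73745243611532458459690151854647329239335600.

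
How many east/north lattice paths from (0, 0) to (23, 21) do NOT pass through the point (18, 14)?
Number of paths = 1639239404880

Total paths from (0, 0) to (23, 21): C(44, 23) = 2012616400080. Paths through (18, 14): (paths (0, 0) → (18, 14)) × (paths (18, 14) → (23, 21)) = C(32, 18) · C(12, 5) = 471435600 · 792 = 373376995200. Avoidance count = 2012616400080 − 373376995200 = 1639239404880.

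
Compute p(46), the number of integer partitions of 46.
p(46) = 105558

Compute p(n) via the recurrence p(n, m) = p(n, m−1) + p(n−m, m), where p(n, m) counts partitions of n with all parts ≤ m and p(n) = p(n, n). The base cases are p(0, m) = 1 and p(n, 0) = 0 for n > 0. Filling the table yields p(46) = 105558. (Euler's pentagonal recurrence is an alternative.)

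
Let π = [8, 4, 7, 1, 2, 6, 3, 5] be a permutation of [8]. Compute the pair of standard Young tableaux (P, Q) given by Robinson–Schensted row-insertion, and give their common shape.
P = [1, 2, 3, 5] / [4, 6] / [7] / [8];  Q = [1, 3, 6, 8] / [2, 5] / [4] / [7];  common shape = (4, 2, 1, 1)

Row-insert the values π_1, π_2, … into P one at a time, bumping the leftmost entry strictly greater than the inserted value down to the next row. The recording tableau Q records, in position (i, j), the step at which that cell was added to P.
  Insert 8 (step 1): P = [8];  Q = [1]
  Insert 4 (step 2): P = [4] / [8];  Q = [1] / [2]
  Insert 7 (step 3): P = [4, 7] / [8];  Q = [1, 3] / [2]
  Insert 1 (step 4): P = [1, 7] / [4] / [8];  Q = [1, 3] / [2] / [4]
  Insert 2 (step 5): P = [1, 2] / [4, 7] / [8];  Q = [1, 3] / [2, 5] / [4]
  Insert 6 (step 6): P = [1, 2, 6] / [4, 7] / [8];  Q = [1, 3, 6] / [2, 5] / [4]
  Insert 3 (step 7): P = [1, 2, 3] / [4, 6] / [7] / [8];  Q = [1, 3, 6] / [2, 5] / [4] / [7]
  Insert 5 (step 8): P = [1, 2, 3, 5] / [4, 6] / [7] / [8];  Q = [1, 3, 6, 8] / [2, 5] / [4] / [7]
Final shape: (4, 2, 1, 1).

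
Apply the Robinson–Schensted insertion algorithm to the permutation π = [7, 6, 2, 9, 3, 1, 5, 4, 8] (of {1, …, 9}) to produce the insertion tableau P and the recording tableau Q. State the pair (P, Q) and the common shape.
P = [1, 3, 4, 8] / [2, 5] / [6, 9] / [7];  Q = [1, 4, 7, 9] / [2, 5] / [3, 8] / [6];  common shape = (4, 2, 2, 1)

Row-insert the values π_1, π_2, … into P one at a time, bumping the leftmost entry strictly greater than the inserted value down to the next row. The recording tableau Q records, in position (i, j), the step at which that cell was added to P.
  Insert 7 (step 1): P = [7];  Q = [1]
  Insert 6 (step 2): P = [6] / [7];  Q = [1] / [2]
  Insert 2 (step 3): P = [2] / [6] / [7];  Q = [1] / [2] / [3]
  Insert 9 (step 4): P = [2, 9] / [6] / [7];  Q = [1, 4] / [2] / [3]
  Insert 3 (step 5): P = [2, 3] / [6, 9] / [7];  Q = [1, 4] / [2, 5] / [3]
  Insert 1 (step 6): P = [1, 3] / [2, 9] / [6] / [7];  Q = [1, 4] / [2, 5] / [3] / [6]
  Insert 5 (step 7): P = [1, 3, 5] / [2, 9] / [6] / [7];  Q = [1, 4, 7] / [2, 5] / [3] / [6]
  Insert 4 (step 8): P = [1, 3, 4] / [2, 5] / [6, 9] / [7];  Q = [1, 4, 7] / [2, 5] / [3, 8] / [6]
  Insert 8 (step 9): P = [1, 3, 4, 8] / [2, 5] / [6, 9] / [7];  Q = [1, 4, 7, 9] / [2, 5] / [3, 8] / [6]
Final shape: (4, 2, 2, 1).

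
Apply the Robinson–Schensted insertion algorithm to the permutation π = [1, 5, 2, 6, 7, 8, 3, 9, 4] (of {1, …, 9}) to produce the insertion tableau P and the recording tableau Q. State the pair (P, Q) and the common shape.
P = [1, 2, 3, 4, 8, 9] / [5, 6, 7];  Q = [1, 2, 4, 5, 6, 8] / [3, 7, 9];  common shape = (6, 3)

Row-insert the values π_1, π_2, … into P one at a time, bumping the leftmost entry strictly greater than the inserted value down to the next row. The recording tableau Q records, in position (i, j), the step at which that cell was added to P.
  Insert 1 (step 1): P = [1];  Q = [1]
  Insert 5 (step 2): P = [1, 5];  Q = [1, 2]
  Insert 2 (step 3): P = [1, 2] / [5];  Q = [1, 2] / [3]
  Insert 6 (step 4): P = [1, 2, 6] / [5];  Q = [1, 2, 4] / [3]
  Insert 7 (step 5): P = [1, 2, 6, 7] / [5];  Q = [1, 2, 4, 5] / [3]
  Insert 8 (step 6): P = [1, 2, 6, 7, 8] / [5];  Q = [1, 2, 4, 5, 6] / [3]
  Insert 3 (step 7): P = [1, 2, 3, 7, 8] / [5, 6];  Q = [1, 2, 4, 5, 6] / [3, 7]
  Insert 9 (step 8): P = [1, 2, 3, 7, 8, 9] / [5, 6];  Q = [1, 2, 4, 5, 6, 8] / [3, 7]
  Insert 4 (step 9): P = [1, 2, 3, 4, 8, 9] / [5, 6, 7];  Q = [1, 2, 4, 5, 6, 8] / [3, 7, 9]
Final shape: (6, 3).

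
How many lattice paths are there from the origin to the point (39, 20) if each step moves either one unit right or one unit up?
Number of paths = 2794563003870330

A monotone lattice path from (0, 0) to (39, 20) consists of 39 east steps and 20 north steps in some order, so it is determined by which 39 of the 59 steps are east. The count is C(59, 39) = 2794563003870330.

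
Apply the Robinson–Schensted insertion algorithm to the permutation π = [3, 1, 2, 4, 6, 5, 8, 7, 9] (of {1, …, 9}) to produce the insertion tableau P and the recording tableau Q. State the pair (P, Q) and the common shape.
P = [1, 2, 4, 5, 7, 9] / [3, 6, 8];  Q = [1, 3, 4, 5, 7, 9] / [2, 6, 8];  common shape = (6, 3)

Row-insert the values π_1, π_2, … into P one at a time, bumping the leftmost entry strictly greater than the inserted value down to the next row. The recording tableau Q records, in position (i, j), the step at which that cell was added to P.
  Insert 3 (step 1): P = [3];  Q = [1]
  Insert 1 (step 2): P = [1] / [3];  Q = [1] / [2]
  Insert 2 (step 3): P = [1, 2] / [3];  Q = [1, 3] / [2]
  Insert 4 (step 4): P = [1, 2, 4] / [3];  Q = [1, 3, 4] / [2]
  Insert 6 (step 5): P = [1, 2, 4, 6] / [3];  Q = [1, 3, 4, 5] / [2]
  Insert 5 (step 6): P = [1, 2, 4, 5] / [3, 6];  Q = [1, 3, 4, 5] / [2, 6]
  Insert 8 (step 7): P = [1, 2, 4, 5, 8] / [3, 6];  Q = [1, 3, 4, 5, 7] / [2, 6]
  Insert 7 (step 8): P = [1, 2, 4, 5, 7] / [3, 6, 8];  Q = [1, 3, 4, 5, 7] / [2, 6, 8]
  Insert 9 (step 9): P = [1, 2, 4, 5, 7, 9] / [3, 6, 8];  Q = [1, 3, 4, 5, 7, 9] / [2, 6, 8]
Final shape: (6, 3).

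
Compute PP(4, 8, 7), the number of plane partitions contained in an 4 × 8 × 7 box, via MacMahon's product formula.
PP(4, 8, 7) = 1318349483880

Evaluate the triple product over i = 1..4, j = 1..8, k = 1..7. The factors are (2/1) · (3/2) · (4/3) · (5/4) · (6/5) · (7/6) · (8/7) · (3/2) · … (224 factors total). The numerators and denominators telescope so the product is an integer; carrying out the multiplication exactly gives PP(4, 8, 7) = 1318349483880.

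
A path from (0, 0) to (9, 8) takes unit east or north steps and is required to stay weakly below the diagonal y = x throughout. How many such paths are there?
Number of paths = 4862

By the reflection principle (André's argument), the number of monotone paths to (9, 8) with n ≤ m that never go above y = x is C(17, 9) − C(17, 10) = 24310 − 19448 = 4862.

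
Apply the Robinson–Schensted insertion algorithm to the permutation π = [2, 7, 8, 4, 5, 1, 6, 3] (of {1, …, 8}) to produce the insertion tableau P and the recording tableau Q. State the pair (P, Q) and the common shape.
P = [1, 3, 5, 6] / [2, 4] / [7, 8];  Q = [1, 2, 3, 7] / [4, 5] / [6, 8];  common shape = (4, 2, 2)

Row-insert the values π_1, π_2, … into P one at a time, bumping the leftmost entry strictly greater than the inserted value down to the next row. The recording tableau Q records, in position (i, j), the step at which that cell was added to P.
  Insert 2 (step 1): P = [2];  Q = [1]
  Insert 7 (step 2): P = [2, 7];  Q = [1, 2]
  Insert 8 (step 3): P = [2, 7, 8];  Q = [1, 2, 3]
  Insert 4 (step 4): P = [2, 4, 8] / [7];  Q = [1, 2, 3] / [4]
  Insert 5 (step 5): P = [2, 4, 5] / [7, 8];  Q = [1, 2, 3] / [4, 5]
  Insert 1 (step 6): P = [1, 4, 5] / [2, 8] / [7];  Q = [1, 2, 3] / [4, 5] / [6]
  Insert 6 (step 7): P = [1, 4, 5, 6] / [2, 8] / [7];  Q = [1, 2, 3, 7] / [4, 5] / [6]
  Insert 3 (step 8): P = [1, 3, 5, 6] / [2, 4] / [7, 8];  Q = [1, 2, 3, 7] / [4, 5] / [6, 8]
Final shape: (4, 2, 2).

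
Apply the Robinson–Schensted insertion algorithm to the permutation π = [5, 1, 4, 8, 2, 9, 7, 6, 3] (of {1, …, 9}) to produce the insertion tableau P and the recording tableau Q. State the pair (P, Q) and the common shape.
P = [1, 2, 3, 9] / [4, 6] / [5, 7] / [8];  Q = [1, 3, 4, 6] / [2, 7] / [5, 8] / [9];  common shape = (4, 2, 2, 1)

Row-insert the values π_1, π_2, … into P one at a time, bumping the leftmost entry strictly greater than the inserted value down to the next row. The recording tableau Q records, in position (i, j), the step at which that cell was added to P.
  Insert 5 (step 1): P = [5];  Q = [1]
  Insert 1 (step 2): P = [1] / [5];  Q = [1] / [2]
  Insert 4 (step 3): P = [1, 4] / [5];  Q = [1, 3] / [2]
  Insert 8 (step 4): P = [1, 4, 8] / [5];  Q = [1, 3, 4] / [2]
  Insert 2 (step 5): P = [1, 2, 8] / [4] / [5];  Q = [1, 3, 4] / [2] / [5]
  Insert 9 (step 6): P = [1, 2, 8, 9] / [4] / [5];  Q = [1, 3, 4, 6] / [2] / [5]
  Insert 7 (step 7): P = [1, 2, 7, 9] / [4, 8] / [5];  Q = [1, 3, 4, 6] / [2, 7] / [5]
  Insert 6 (step 8): P = [1, 2, 6, 9] / [4, 7] / [5, 8];  Q = [1, 3, 4, 6] / [2, 7] / [5, 8]
  Insert 3 (step 9): P = [1, 2, 3, 9] / [4, 6] / [5, 7] / [8];  Q = [1, 3, 4, 6] / [2, 7] / [5, 8] / [9]
Final shape: (4, 2, 2, 1).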